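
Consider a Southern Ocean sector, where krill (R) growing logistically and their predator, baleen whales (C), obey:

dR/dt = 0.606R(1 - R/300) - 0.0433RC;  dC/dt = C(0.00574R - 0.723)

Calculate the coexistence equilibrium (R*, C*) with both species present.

R* ≈ 126, C* ≈ 8.12

From dC/dt = 0 with C > 0: 0.00574R* = 0.723, so R* = 126.
Substitute into dR/dt = 0: 0.606(1 - 126/300) = 0.0433C*.
The bracket is 0.58, giving C* = 0.352/0.0433 = 8.12.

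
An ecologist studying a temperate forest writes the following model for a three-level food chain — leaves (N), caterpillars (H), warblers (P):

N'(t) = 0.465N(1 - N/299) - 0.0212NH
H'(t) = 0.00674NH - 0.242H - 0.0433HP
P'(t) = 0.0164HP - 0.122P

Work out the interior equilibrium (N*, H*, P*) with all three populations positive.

From dP/dt = 0: 0.0164H* = 0.122, so H* = 7.44.
From dN/dt = 0: 0.465(1 - N*/299) = 0.0212·7.44, giving N* = 299·(1 - 0.339) = 198.
From dH/dt = 0: 0.00674·198 - 0.242 = 0.0433P*, so P* = 1.09/0.0433 = 25.2.

N* ≈ 198, H* ≈ 7.44, P* ≈ 25.2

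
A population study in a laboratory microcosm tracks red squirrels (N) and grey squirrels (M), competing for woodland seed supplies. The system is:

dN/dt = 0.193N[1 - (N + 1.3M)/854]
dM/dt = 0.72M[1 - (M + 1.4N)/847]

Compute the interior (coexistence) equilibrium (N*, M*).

N* ≈ 301, M* ≈ 425

Setting both brackets to zero gives the nullclines N + 1.3M = 854 and 1.4N + M = 847.
Substituting M = 847 - 1.4N into the first: N(1 - 1.3·1.4) = 854 - 1.3·847.
So N* = -247/-0.82 = 301, and then M* = 847 - 1.4·301 = 425.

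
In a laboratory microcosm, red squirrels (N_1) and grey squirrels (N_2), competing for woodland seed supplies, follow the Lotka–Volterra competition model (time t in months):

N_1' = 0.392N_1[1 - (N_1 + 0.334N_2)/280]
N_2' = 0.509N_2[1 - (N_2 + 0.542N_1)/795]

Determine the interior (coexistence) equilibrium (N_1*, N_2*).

N_1* ≈ 17.7, N_2* ≈ 785

Setting both brackets to zero gives the nullclines N_1 + 0.334N_2 = 280 and 0.542N_1 + N_2 = 795.
Substituting N_2 = 795 - 0.542N_1 into the first: N_1(1 - 0.334·0.542) = 280 - 0.334·795.
So N_1* = 14.5/0.819 = 17.7, and then N_2* = 795 - 0.542·17.7 = 785.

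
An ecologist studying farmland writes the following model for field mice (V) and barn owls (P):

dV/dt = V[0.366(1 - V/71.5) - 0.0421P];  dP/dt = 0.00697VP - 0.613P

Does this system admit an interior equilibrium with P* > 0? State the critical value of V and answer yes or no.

Threshold V = 87.9; K < 87.9, so no, the predator goes extinct.

The predator equation gives dP/dt > 0 only when V > 0.613/0.00697 = 87.9.
Without the predator, V → K = 71.5. Since 71.5 < 87.9, the predator cannot invade.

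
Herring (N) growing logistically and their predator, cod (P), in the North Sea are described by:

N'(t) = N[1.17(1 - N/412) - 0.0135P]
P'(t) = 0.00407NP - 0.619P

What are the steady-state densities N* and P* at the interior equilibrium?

From dP/dt = 0 with P > 0: 0.00407N* = 0.619, so N* = 152.
Substitute into dN/dt = 0: 1.17(1 - 152/412) = 0.0135P*.
The bracket is 0.631, giving P* = 0.738/0.0135 = 54.7.

N* ≈ 152, P* ≈ 54.7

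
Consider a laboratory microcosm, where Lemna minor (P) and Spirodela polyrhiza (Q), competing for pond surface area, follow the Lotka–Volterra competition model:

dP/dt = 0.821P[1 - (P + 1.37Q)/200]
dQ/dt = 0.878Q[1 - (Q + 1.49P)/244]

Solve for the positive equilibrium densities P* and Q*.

Setting both brackets to zero gives the nullclines P + 1.37Q = 200 and 1.49P + Q = 244.
Substituting Q = 244 - 1.49P into the first: P(1 - 1.37·1.49) = 200 - 1.37·244.
So P* = -134/-1.04 = 129, and then Q* = 244 - 1.49·129 = 51.9.

P* ≈ 129, Q* ≈ 51.9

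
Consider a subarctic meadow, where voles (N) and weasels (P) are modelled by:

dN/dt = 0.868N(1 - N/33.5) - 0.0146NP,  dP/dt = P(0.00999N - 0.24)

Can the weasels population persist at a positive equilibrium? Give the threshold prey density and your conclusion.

The predator equation gives dP/dt > 0 only when N > 0.24/0.00999 = 24.
Without the predator, N → K = 33.5. Since 33.5 > 24, the predator can invade and persist.

Threshold N = 24; K > 24, so yes, the predator persists.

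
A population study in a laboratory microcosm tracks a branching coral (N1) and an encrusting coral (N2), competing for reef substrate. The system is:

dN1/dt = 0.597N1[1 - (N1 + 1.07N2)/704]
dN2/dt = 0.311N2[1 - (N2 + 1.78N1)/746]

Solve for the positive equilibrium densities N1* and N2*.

Setting both brackets to zero gives the nullclines N1 + 1.07N2 = 704 and 1.78N1 + N2 = 746.
Substituting N2 = 746 - 1.78N1 into the first: N1(1 - 1.07·1.78) = 704 - 1.07·746.
So N1* = -94.2/-0.905 = 104, and then N2* = 746 - 1.78·104 = 561.

N1* ≈ 104, N2* ≈ 561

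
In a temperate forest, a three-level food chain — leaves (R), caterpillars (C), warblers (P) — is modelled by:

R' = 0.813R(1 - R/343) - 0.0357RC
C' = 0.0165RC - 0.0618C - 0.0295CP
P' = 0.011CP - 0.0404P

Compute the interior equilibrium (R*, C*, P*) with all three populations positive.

R* ≈ 288, C* ≈ 3.67, P* ≈ 159

From dP/dt = 0: 0.011C* = 0.0404, so C* = 3.67.
From dR/dt = 0: 0.813(1 - R*/343) = 0.0357·3.67, giving R* = 343·(1 - 0.161) = 288.
From dC/dt = 0: 0.0165·288 - 0.0618 = 0.0295P*, so P* = 4.68/0.0295 = 159.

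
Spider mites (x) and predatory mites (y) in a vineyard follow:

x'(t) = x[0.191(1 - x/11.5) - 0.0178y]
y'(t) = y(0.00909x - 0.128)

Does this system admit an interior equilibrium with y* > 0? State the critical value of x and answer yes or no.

Threshold x = 14.1; K < 14.1, so no, the predator goes extinct.

The predator equation gives dy/dt > 0 only when x > 0.128/0.00909 = 14.1.
Without the predator, x → K = 11.5. Since 11.5 < 14.1, the predator cannot invade.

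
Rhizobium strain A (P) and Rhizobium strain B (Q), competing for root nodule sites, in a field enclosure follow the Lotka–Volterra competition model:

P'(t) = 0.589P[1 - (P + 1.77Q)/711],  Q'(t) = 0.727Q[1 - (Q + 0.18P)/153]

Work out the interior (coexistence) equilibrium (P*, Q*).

P* ≈ 646, Q* ≈ 36.7

Setting both brackets to zero gives the nullclines P + 1.77Q = 711 and 0.18P + Q = 153.
Substituting Q = 153 - 0.18P into the first: P(1 - 1.77·0.18) = 711 - 1.77·153.
So P* = 440/0.681 = 646, and then Q* = 153 - 0.18·646 = 36.7.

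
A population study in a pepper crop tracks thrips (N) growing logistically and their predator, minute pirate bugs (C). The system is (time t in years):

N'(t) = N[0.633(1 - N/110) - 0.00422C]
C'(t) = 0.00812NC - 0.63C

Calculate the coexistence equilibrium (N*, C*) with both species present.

From dC/dt = 0 with C > 0: 0.00812N* = 0.63, so N* = 77.6.
Substitute into dN/dt = 0: 0.633(1 - 77.6/110) = 0.00422C*.
The bracket is 0.295, giving C* = 0.187/0.00422 = 44.2.

N* ≈ 77.6, C* ≈ 44.2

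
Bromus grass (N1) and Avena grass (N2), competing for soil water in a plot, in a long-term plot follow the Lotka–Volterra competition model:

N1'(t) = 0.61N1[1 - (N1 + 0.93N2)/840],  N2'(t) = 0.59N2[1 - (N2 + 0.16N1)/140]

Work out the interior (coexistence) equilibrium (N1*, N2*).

N1* ≈ 834, N2* ≈ 6.58

Setting both brackets to zero gives the nullclines N1 + 0.93N2 = 840 and 0.16N1 + N2 = 140.
Substituting N2 = 140 - 0.16N1 into the first: N1(1 - 0.93·0.16) = 840 - 0.93·140.
So N1* = 710/0.851 = 834, and then N2* = 140 - 0.16·834 = 6.58.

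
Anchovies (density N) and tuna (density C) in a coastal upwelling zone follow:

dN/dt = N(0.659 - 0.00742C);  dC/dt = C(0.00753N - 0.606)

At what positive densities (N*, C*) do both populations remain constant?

N* ≈ 80.5, C* ≈ 88.8

Set dC/dt = 0 with C > 0: 0.00753N - 0.606 = 0, so N* = 0.606/0.00753 = 80.5.
Set dN/dt = 0 with N > 0: 0.659 - 0.00742C = 0, so C* = 0.659/0.00742 = 88.8.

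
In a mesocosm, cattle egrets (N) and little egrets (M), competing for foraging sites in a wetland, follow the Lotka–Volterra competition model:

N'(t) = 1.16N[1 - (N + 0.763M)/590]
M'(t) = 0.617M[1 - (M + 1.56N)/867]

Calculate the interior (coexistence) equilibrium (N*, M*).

Setting both brackets to zero gives the nullclines N + 0.763M = 590 and 1.56N + M = 867.
Substituting M = 867 - 1.56N into the first: N(1 - 0.763·1.56) = 590 - 0.763·867.
So N* = -71.5/-0.19 = 376, and then M* = 867 - 1.56·376 = 281.

N* ≈ 376, M* ≈ 281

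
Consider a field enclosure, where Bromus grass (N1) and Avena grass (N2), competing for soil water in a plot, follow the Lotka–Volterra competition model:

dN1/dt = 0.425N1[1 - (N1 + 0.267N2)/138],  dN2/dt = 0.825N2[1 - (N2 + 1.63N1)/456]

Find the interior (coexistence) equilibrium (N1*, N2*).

Setting both brackets to zero gives the nullclines N1 + 0.267N2 = 138 and 1.63N1 + N2 = 456.
Substituting N2 = 456 - 1.63N1 into the first: N1(1 - 0.267·1.63) = 138 - 0.267·456.
So N1* = 16.2/0.565 = 28.8, and then N2* = 456 - 1.63·28.8 = 409.

N1* ≈ 28.8, N2* ≈ 409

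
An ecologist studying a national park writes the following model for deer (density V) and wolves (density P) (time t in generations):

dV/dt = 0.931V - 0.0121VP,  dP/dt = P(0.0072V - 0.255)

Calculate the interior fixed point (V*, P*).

Set dP/dt = 0 with P > 0: 0.0072V - 0.255 = 0, so V* = 0.255/0.0072 = 35.4.
Set dV/dt = 0 with V > 0: 0.931 - 0.0121P = 0, so P* = 0.931/0.0121 = 76.9.

V* ≈ 35.4, P* ≈ 76.9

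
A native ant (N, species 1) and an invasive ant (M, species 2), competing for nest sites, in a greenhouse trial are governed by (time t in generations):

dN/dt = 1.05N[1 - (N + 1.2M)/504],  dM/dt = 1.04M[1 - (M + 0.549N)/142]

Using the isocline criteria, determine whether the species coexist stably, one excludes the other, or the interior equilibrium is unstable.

species 1 excludes species 2

Compare the nullcline intercepts: K1/α12 = 504/1.2 = 420 > K2 = 142; K2/α21 = 142/0.549 = 259 < K1 = 504.
Since the inequalities point opposite ways, species 1 can invade but species 2 cannot.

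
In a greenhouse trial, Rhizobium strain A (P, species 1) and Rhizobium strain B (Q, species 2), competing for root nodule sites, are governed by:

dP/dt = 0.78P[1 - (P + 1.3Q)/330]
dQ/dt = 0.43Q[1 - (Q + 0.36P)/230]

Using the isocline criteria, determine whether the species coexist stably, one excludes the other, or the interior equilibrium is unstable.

stable coexistence

Compare the nullcline intercepts: K1/α12 = 330/1.3 = 254 > K2 = 230; K2/α21 = 230/0.36 = 639 > K1 = 330.
Since both inequalities hold, each species can invade when rare, so the interior equilibrium is stable.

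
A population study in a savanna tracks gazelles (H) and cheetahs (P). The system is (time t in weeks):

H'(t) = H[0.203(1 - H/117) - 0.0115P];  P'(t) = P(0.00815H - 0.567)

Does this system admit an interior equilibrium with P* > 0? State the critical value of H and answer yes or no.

The predator equation gives dP/dt > 0 only when H > 0.567/0.00815 = 69.6.
Without the predator, H → K = 117. Since 117 > 69.6, the predator can invade and persist.

Threshold H = 69.6; K > 69.6, so yes, the predator persists.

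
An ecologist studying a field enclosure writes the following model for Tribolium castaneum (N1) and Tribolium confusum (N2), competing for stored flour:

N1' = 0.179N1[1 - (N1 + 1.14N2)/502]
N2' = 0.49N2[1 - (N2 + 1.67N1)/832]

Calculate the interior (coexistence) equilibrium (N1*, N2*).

Setting both brackets to zero gives the nullclines N1 + 1.14N2 = 502 and 1.67N1 + N2 = 832.
Substituting N2 = 832 - 1.67N1 into the first: N1(1 - 1.14·1.67) = 502 - 1.14·832.
So N1* = -446/-0.904 = 494, and then N2* = 832 - 1.67·494 = 7.01.

N1* ≈ 494, N2* ≈ 7.01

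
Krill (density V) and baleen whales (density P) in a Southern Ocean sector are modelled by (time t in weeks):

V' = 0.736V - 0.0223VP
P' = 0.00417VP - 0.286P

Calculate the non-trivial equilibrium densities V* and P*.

Set dP/dt = 0 with P > 0: 0.00417V - 0.286 = 0, so V* = 0.286/0.00417 = 68.6.
Set dV/dt = 0 with V > 0: 0.736 - 0.0223P = 0, so P* = 0.736/0.0223 = 33.

V* ≈ 68.6, P* ≈ 33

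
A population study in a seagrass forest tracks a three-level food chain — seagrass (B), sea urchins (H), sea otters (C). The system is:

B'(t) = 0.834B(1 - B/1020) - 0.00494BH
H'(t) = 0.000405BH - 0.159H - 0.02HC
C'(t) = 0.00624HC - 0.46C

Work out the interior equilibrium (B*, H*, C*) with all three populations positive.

From dC/dt = 0: 0.00624H* = 0.46, so H* = 73.7.
From dB/dt = 0: 0.834(1 - B*/1020) = 0.00494·73.7, giving B* = 1020·(1 - 0.437) = 575.
From dH/dt = 0: 0.000405·575 - 0.159 = 0.02C*, so C* = 0.0737/0.02 = 3.69.

B* ≈ 575, H* ≈ 73.7, C* ≈ 3.69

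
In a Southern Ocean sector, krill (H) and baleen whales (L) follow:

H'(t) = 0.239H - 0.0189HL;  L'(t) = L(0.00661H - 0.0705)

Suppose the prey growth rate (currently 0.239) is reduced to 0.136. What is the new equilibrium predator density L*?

L* ≈ 7.2

At the interior fixed point, setting dH/dt = 0 with H > 0 fixes L* = (prey growth rate)/(HL coefficient) — independent of the other coefficients.
With the change, L* = 0.136/0.0189 = 7.2; it falls from 12.6.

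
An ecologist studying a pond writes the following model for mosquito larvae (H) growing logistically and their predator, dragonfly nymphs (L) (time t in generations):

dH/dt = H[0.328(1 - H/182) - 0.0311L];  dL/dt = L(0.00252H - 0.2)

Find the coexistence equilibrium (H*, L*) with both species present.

H* ≈ 79.4, L* ≈ 5.95

From dL/dt = 0 with L > 0: 0.00252H* = 0.2, so H* = 79.4.
Substitute into dH/dt = 0: 0.328(1 - 79.4/182) = 0.0311L*.
The bracket is 0.564, giving L* = 0.185/0.0311 = 5.95.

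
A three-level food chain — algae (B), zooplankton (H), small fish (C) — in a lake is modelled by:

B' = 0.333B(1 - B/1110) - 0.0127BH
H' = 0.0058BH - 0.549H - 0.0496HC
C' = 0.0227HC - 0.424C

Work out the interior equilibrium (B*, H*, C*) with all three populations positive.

From dC/dt = 0: 0.0227H* = 0.424, so H* = 18.7.
From dB/dt = 0: 0.333(1 - B*/1110) = 0.0127·18.7, giving B* = 1110·(1 - 0.712) = 319.
From dH/dt = 0: 0.0058·319 - 0.549 = 0.0496C*, so C* = 1.3/0.0496 = 26.3.

B* ≈ 319, H* ≈ 18.7, C* ≈ 26.3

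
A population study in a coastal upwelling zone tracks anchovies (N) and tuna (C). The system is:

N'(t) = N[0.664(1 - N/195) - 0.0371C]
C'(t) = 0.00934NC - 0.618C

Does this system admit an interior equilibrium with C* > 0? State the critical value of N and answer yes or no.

Threshold N = 66.2; K > 66.2, so yes, the predator persists.

The predator equation gives dC/dt > 0 only when N > 0.618/0.00934 = 66.2.
Without the predator, N → K = 195. Since 195 > 66.2, the predator can invade and persist.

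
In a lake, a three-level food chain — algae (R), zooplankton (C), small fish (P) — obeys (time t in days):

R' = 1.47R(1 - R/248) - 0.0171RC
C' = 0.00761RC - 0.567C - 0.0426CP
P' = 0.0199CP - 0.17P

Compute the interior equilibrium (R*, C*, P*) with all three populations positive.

R* ≈ 223, C* ≈ 8.54, P* ≈ 26.6

From dP/dt = 0: 0.0199C* = 0.17, so C* = 8.54.
From dR/dt = 0: 1.47(1 - R*/248) = 0.0171·8.54, giving R* = 248·(1 - 0.0994) = 223.
From dC/dt = 0: 0.00761·223 - 0.567 = 0.0426P*, so P* = 1.13/0.0426 = 26.6.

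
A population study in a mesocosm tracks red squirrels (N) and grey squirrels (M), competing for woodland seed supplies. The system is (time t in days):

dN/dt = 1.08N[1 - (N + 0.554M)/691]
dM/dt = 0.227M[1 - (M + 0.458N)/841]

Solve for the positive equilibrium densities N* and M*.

Setting both brackets to zero gives the nullclines N + 0.554M = 691 and 0.458N + M = 841.
Substituting M = 841 - 0.458N into the first: N(1 - 0.554·0.458) = 691 - 0.554·841.
So N* = 225/0.746 = 302, and then M* = 841 - 0.458·302 = 703.

N* ≈ 302, M* ≈ 703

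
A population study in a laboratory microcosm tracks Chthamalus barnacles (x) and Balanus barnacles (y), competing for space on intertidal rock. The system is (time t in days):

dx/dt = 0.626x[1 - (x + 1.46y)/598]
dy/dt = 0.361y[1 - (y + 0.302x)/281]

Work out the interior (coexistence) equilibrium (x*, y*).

Setting both brackets to zero gives the nullclines x + 1.46y = 598 and 0.302x + y = 281.
Substituting y = 281 - 0.302x into the first: x(1 - 1.46·0.302) = 598 - 1.46·281.
So x* = 188/0.559 = 336, and then y* = 281 - 0.302·336 = 180.

x* ≈ 336, y* ≈ 180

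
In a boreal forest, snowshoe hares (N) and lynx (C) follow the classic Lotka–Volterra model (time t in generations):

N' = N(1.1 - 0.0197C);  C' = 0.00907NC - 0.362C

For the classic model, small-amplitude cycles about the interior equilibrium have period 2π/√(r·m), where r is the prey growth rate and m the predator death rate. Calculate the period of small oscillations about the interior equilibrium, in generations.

T ≈ 9.96 generations

Here r = 1.1 and m = 0.362, so r·m = 0.398.
ω = √0.398 = 0.631 per generation, hence T = 2π/ω ≈ 9.96 generations.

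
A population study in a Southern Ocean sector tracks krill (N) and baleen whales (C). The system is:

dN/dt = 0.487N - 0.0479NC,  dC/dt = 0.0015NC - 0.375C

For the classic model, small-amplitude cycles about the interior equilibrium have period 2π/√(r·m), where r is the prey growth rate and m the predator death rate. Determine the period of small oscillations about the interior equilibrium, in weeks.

T ≈ 14.7 weeks

Here r = 0.487 and m = 0.375, so r·m = 0.183.
ω = √0.183 = 0.427 per week, hence T = 2π/ω ≈ 14.7 weeks.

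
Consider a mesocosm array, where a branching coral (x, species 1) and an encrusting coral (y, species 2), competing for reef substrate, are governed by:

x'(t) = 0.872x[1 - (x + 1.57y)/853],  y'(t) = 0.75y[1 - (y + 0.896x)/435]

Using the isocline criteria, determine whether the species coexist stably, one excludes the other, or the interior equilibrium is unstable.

Compare the nullcline intercepts: K1/α12 = 853/1.57 = 543 > K2 = 435; K2/α21 = 435/0.896 = 485 < K1 = 853.
Since the inequalities point opposite ways, species 1 can invade but species 2 cannot.

species 1 excludes species 2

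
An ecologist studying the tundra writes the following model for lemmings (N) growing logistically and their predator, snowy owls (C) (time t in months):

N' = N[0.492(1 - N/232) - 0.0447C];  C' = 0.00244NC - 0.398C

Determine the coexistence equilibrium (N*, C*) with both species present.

From dC/dt = 0 with C > 0: 0.00244N* = 0.398, so N* = 163.
Substitute into dN/dt = 0: 0.492(1 - 163/232) = 0.0447C*.
The bracket is 0.297, giving C* = 0.146/0.0447 = 3.27.

N* ≈ 163, C* ≈ 3.27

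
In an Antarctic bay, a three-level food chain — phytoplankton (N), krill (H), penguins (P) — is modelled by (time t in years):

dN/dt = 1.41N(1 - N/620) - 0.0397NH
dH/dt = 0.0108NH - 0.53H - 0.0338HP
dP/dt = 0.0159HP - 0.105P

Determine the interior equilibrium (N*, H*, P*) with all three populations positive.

From dP/dt = 0: 0.0159H* = 0.105, so H* = 6.6.
From dN/dt = 0: 1.41(1 - N*/620) = 0.0397·6.6, giving N* = 620·(1 - 0.186) = 505.
From dH/dt = 0: 0.0108·505 - 0.53 = 0.0338P*, so P* = 4.92/0.0338 = 146.

N* ≈ 505, H* ≈ 6.6, P* ≈ 146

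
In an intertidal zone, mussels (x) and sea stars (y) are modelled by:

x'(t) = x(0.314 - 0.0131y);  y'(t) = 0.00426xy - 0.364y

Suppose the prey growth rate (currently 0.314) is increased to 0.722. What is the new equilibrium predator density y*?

y* ≈ 55.1

At the interior fixed point, setting dx/dt = 0 with x > 0 fixes y* = (prey growth rate)/(xy coefficient) — independent of the other coefficients.
With the change, y* = 0.722/0.0131 = 55.1; it rises from 24.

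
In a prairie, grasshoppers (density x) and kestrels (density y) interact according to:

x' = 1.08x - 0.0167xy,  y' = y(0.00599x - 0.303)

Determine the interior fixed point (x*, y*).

Set dy/dt = 0 with y > 0: 0.00599x - 0.303 = 0, so x* = 0.303/0.00599 = 50.6.
Set dx/dt = 0 with x > 0: 1.08 - 0.0167y = 0, so y* = 1.08/0.0167 = 64.7.

x* ≈ 50.6, y* ≈ 64.7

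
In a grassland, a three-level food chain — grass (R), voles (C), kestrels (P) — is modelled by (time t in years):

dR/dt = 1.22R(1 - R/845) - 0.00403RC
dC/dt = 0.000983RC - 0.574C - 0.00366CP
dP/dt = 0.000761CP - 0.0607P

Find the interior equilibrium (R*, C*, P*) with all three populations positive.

From dP/dt = 0: 0.000761C* = 0.0607, so C* = 79.8.
From dR/dt = 0: 1.22(1 - R*/845) = 0.00403·79.8, giving R* = 845·(1 - 0.263) = 622.
From dC/dt = 0: 0.000983·622 - 0.574 = 0.00366P*, so P* = 0.0378/0.00366 = 10.3.

R* ≈ 622, C* ≈ 79.8, P* ≈ 10.3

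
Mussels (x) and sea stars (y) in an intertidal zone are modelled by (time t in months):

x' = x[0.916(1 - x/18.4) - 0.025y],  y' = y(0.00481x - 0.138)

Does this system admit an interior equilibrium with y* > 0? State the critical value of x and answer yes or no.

Threshold x = 28.7; K < 28.7, so no, the predator goes extinct.

The predator equation gives dy/dt > 0 only when x > 0.138/0.00481 = 28.7.
Without the predator, x → K = 18.4. Since 18.4 < 28.7, the predator cannot invade.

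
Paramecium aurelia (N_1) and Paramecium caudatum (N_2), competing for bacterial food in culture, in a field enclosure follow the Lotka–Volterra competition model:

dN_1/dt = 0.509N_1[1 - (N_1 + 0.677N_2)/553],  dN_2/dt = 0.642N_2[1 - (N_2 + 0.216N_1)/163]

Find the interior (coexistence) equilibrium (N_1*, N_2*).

N_1* ≈ 518, N_2* ≈ 51

Setting both brackets to zero gives the nullclines N_1 + 0.677N_2 = 553 and 0.216N_1 + N_2 = 163.
Substituting N_2 = 163 - 0.216N_1 into the first: N_1(1 - 0.677·0.216) = 553 - 0.677·163.
So N_1* = 443/0.854 = 518, and then N_2* = 163 - 0.216·518 = 51.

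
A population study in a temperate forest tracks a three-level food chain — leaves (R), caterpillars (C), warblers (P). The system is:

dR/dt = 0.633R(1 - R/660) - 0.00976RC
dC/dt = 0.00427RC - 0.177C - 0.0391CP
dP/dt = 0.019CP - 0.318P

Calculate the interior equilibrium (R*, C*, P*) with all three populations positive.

From dP/dt = 0: 0.019C* = 0.318, so C* = 16.7.
From dR/dt = 0: 0.633(1 - R*/660) = 0.00976·16.7, giving R* = 660·(1 - 0.258) = 490.
From dC/dt = 0: 0.00427·490 - 0.177 = 0.0391P*, so P* = 1.91/0.0391 = 48.9.

R* ≈ 490, C* ≈ 16.7, P* ≈ 48.9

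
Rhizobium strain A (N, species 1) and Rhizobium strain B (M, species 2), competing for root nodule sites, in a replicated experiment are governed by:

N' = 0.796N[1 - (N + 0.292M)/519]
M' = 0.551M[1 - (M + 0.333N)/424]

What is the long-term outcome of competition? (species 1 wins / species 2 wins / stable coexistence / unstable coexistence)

stable coexistence

Compare the nullcline intercepts: K1/α12 = 519/0.292 = 1780 > K2 = 424; K2/α21 = 424/0.333 = 1270 > K1 = 519.
Since both inequalities hold, each species can invade when rare, so the interior equilibrium is stable.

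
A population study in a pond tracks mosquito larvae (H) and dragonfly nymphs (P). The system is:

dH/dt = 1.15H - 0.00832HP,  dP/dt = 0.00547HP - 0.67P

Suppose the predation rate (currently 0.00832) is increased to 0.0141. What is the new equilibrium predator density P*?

P* ≈ 81.6

At the interior fixed point, setting dH/dt = 0 with H > 0 fixes P* = (prey growth rate)/(HP coefficient) — independent of the other coefficients.
With the change, P* = 1.15/0.0141 = 81.6; it falls from 138.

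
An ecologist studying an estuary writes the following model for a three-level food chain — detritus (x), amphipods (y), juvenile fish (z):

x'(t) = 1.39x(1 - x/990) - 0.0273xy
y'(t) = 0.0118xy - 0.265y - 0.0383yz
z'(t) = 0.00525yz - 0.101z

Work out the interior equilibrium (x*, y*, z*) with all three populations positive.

x* ≈ 616, y* ≈ 19.2, z* ≈ 183

From dz/dt = 0: 0.00525y* = 0.101, so y* = 19.2.
From dx/dt = 0: 1.39(1 - x*/990) = 0.0273·19.2, giving x* = 990·(1 - 0.378) = 616.
From dy/dt = 0: 0.0118·616 - 0.265 = 0.0383z*, so z* = 7/0.0383 = 183.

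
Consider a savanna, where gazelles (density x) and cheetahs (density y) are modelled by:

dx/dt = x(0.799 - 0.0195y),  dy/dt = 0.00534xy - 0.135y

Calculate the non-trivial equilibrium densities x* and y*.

x* ≈ 25.3, y* ≈ 41

Set dy/dt = 0 with y > 0: 0.00534x - 0.135 = 0, so x* = 0.135/0.00534 = 25.3.
Set dx/dt = 0 with x > 0: 0.799 - 0.0195y = 0, so y* = 0.799/0.0195 = 41.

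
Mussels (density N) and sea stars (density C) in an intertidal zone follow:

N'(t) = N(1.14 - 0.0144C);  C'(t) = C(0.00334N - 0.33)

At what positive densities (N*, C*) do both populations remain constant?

N* ≈ 98.8, C* ≈ 79.2

Set dC/dt = 0 with C > 0: 0.00334N - 0.33 = 0, so N* = 0.33/0.00334 = 98.8.
Set dN/dt = 0 with N > 0: 1.14 - 0.0144C = 0, so C* = 1.14/0.0144 = 79.2.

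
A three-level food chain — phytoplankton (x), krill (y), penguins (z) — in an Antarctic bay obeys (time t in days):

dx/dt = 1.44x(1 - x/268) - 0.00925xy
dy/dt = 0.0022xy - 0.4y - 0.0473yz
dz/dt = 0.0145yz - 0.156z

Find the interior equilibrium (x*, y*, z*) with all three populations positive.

From dz/dt = 0: 0.0145y* = 0.156, so y* = 10.8.
From dx/dt = 0: 1.44(1 - x*/268) = 0.00925·10.8, giving x* = 268·(1 - 0.0691) = 249.
From dy/dt = 0: 0.0022·249 - 0.4 = 0.0473z*, so z* = 0.149/0.0473 = 3.15.

x* ≈ 249, y* ≈ 10.8, z* ≈ 3.15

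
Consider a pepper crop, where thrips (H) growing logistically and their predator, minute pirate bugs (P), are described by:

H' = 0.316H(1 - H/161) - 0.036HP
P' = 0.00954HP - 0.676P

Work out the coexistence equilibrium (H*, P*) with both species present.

H* ≈ 70.9, P* ≈ 4.91

From dP/dt = 0 with P > 0: 0.00954H* = 0.676, so H* = 70.9.
Substitute into dH/dt = 0: 0.316(1 - 70.9/161) = 0.036P*.
The bracket is 0.56, giving P* = 0.177/0.036 = 4.91.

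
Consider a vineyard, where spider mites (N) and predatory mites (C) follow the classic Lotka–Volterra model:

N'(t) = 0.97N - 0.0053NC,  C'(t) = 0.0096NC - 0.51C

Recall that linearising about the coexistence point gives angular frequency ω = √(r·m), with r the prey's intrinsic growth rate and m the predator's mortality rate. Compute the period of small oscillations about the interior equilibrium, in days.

T ≈ 8.93 days

Here r = 0.97 and m = 0.51, so r·m = 0.495.
ω = √0.495 = 0.703 per day, hence T = 2π/ω ≈ 8.93 days.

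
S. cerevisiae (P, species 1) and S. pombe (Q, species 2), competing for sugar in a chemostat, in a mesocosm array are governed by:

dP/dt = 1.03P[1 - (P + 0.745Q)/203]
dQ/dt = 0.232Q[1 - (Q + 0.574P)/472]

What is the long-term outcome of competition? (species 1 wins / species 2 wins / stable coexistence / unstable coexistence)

Compare the nullcline intercepts: K1/α12 = 203/0.745 = 272 < K2 = 472; K2/α21 = 472/0.574 = 822 > K1 = 203.
Since the inequalities point opposite ways, species 2 can invade but species 1 cannot.

species 2 excludes species 1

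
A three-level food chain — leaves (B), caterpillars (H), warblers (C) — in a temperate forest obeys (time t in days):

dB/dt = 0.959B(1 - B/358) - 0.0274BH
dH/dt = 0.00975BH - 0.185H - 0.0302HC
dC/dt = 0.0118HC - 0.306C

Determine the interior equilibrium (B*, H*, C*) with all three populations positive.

B* ≈ 92.8, H* ≈ 25.9, C* ≈ 23.8

From dC/dt = 0: 0.0118H* = 0.306, so H* = 25.9.
From dB/dt = 0: 0.959(1 - B*/358) = 0.0274·25.9, giving B* = 358·(1 - 0.741) = 92.8.
From dH/dt = 0: 0.00975·92.8 - 0.185 = 0.0302C*, so C* = 0.719/0.0302 = 23.8.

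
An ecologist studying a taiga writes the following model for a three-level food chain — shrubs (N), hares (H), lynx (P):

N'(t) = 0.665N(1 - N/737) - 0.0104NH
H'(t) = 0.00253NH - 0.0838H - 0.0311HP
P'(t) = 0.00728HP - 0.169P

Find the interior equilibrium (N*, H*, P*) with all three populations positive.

N* ≈ 469, H* ≈ 23.2, P* ≈ 35.5

From dP/dt = 0: 0.00728H* = 0.169, so H* = 23.2.
From dN/dt = 0: 0.665(1 - N*/737) = 0.0104·23.2, giving N* = 737·(1 - 0.363) = 469.
From dH/dt = 0: 0.00253·469 - 0.0838 = 0.0311P*, so P* = 1.1/0.0311 = 35.5.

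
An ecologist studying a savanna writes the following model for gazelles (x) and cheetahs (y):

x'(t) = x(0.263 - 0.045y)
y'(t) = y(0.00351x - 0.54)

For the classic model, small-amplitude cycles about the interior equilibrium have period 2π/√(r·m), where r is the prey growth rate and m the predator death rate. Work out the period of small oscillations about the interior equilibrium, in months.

Here r = 0.263 and m = 0.54, so r·m = 0.142.
ω = √0.142 = 0.377 per month, hence T = 2π/ω ≈ 16.7 months.

T ≈ 16.7 months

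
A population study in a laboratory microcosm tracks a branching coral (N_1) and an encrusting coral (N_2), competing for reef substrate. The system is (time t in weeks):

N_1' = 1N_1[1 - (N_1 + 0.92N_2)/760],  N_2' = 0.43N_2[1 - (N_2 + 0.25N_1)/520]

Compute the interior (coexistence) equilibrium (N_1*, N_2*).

Setting both brackets to zero gives the nullclines N_1 + 0.92N_2 = 760 and 0.25N_1 + N_2 = 520.
Substituting N_2 = 520 - 0.25N_1 into the first: N_1(1 - 0.92·0.25) = 760 - 0.92·520.
So N_1* = 282/0.77 = 366, and then N_2* = 520 - 0.25·366 = 429.

N_1* ≈ 366, N_2* ≈ 429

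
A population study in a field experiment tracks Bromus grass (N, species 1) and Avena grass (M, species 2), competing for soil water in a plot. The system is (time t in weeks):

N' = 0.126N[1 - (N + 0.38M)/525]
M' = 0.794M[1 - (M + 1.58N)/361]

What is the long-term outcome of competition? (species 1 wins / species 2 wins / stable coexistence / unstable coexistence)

species 1 excludes species 2

Compare the nullcline intercepts: K1/α12 = 525/0.38 = 1380 > K2 = 361; K2/α21 = 361/1.58 = 228 < K1 = 525.
Since the inequalities point opposite ways, species 1 can invade but species 2 cannot.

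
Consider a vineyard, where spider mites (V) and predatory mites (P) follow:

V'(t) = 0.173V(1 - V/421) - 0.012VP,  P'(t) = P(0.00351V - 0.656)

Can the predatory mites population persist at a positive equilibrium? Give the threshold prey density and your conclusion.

Threshold V = 187; K > 187, so yes, the predator persists.

The predator equation gives dP/dt > 0 only when V > 0.656/0.00351 = 187.
Without the predator, V → K = 421. Since 421 > 187, the predator can invade and persist.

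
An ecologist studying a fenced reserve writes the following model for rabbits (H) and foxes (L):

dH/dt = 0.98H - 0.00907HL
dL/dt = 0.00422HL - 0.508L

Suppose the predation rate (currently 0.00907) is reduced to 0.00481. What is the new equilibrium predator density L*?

L* ≈ 204

At the interior fixed point, setting dH/dt = 0 with H > 0 fixes L* = (prey growth rate)/(HL coefficient) — independent of the other coefficients.
With the change, L* = 0.98/0.00481 = 204; it rises from 108.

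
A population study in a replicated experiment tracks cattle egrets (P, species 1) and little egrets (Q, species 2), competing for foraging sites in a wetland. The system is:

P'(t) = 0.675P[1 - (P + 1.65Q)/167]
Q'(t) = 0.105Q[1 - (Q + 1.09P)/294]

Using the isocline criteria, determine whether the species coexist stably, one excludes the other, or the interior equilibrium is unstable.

species 2 excludes species 1

Compare the nullcline intercepts: K1/α12 = 167/1.65 = 101 < K2 = 294; K2/α21 = 294/1.09 = 270 > K1 = 167.
Since the inequalities point opposite ways, species 2 can invade but species 1 cannot.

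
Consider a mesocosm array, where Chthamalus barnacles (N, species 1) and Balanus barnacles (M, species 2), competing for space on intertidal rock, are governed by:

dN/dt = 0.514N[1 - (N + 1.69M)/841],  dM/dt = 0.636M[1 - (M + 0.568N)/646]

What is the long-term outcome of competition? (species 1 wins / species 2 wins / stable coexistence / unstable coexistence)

species 2 excludes species 1

Compare the nullcline intercepts: K1/α12 = 841/1.69 = 498 < K2 = 646; K2/α21 = 646/0.568 = 1140 > K1 = 841.
Since the inequalities point opposite ways, species 2 can invade but species 1 cannot.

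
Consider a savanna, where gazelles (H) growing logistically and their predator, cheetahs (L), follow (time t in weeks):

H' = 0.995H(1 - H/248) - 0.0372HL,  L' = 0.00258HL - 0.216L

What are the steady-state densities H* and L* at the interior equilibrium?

From dL/dt = 0 with L > 0: 0.00258H* = 0.216, so H* = 83.7.
Substitute into dH/dt = 0: 0.995(1 - 83.7/248) = 0.0372L*.
The bracket is 0.662, giving L* = 0.659/0.0372 = 17.7.

H* ≈ 83.7, L* ≈ 17.7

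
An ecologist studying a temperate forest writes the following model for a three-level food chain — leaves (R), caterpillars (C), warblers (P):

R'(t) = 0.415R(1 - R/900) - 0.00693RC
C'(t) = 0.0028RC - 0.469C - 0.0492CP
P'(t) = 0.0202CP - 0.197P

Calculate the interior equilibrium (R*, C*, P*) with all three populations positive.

From dP/dt = 0: 0.0202C* = 0.197, so C* = 9.75.
From dR/dt = 0: 0.415(1 - R*/900) = 0.00693·9.75, giving R* = 900·(1 - 0.163) = 753.
From dC/dt = 0: 0.0028·753 - 0.469 = 0.0492P*, so P* = 1.64/0.0492 = 33.3.

R* ≈ 753, C* ≈ 9.75, P* ≈ 33.3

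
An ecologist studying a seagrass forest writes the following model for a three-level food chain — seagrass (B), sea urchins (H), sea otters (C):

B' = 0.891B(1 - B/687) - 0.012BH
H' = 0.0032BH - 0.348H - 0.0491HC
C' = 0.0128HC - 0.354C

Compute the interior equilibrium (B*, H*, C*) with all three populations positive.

B* ≈ 431, H* ≈ 27.7, C* ≈ 21

From dC/dt = 0: 0.0128H* = 0.354, so H* = 27.7.
From dB/dt = 0: 0.891(1 - B*/687) = 0.012·27.7, giving B* = 687·(1 - 0.372) = 431.
From dH/dt = 0: 0.0032·431 - 0.348 = 0.0491C*, so C* = 1.03/0.0491 = 21.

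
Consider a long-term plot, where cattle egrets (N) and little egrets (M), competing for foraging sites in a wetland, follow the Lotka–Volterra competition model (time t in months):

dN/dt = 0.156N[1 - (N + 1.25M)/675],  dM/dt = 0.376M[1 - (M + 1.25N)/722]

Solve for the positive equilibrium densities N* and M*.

Setting both brackets to zero gives the nullclines N + 1.25M = 675 and 1.25N + M = 722.
Substituting M = 722 - 1.25N into the first: N(1 - 1.25·1.25) = 675 - 1.25·722.
So N* = -228/-0.562 = 404, and then M* = 722 - 1.25·404 = 216.

N* ≈ 404, M* ≈ 216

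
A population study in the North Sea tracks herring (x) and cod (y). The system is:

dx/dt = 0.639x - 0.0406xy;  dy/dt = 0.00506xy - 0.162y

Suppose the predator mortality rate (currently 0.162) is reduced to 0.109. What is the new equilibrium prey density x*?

At the interior fixed point, setting dy/dt = 0 with y > 0 fixes x* = (predator death rate)/(xy coefficient) — independent of the other coefficients.
With the change, x* = 0.109/0.00506 = 21.5; it falls from 32.

x* ≈ 21.5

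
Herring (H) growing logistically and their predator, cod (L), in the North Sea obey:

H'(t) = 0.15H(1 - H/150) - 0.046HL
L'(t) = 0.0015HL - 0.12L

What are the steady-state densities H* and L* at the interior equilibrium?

H* ≈ 80, L* ≈ 1.52

From dL/dt = 0 with L > 0: 0.0015H* = 0.12, so H* = 80.
Substitute into dH/dt = 0: 0.15(1 - 80/150) = 0.046L*.
The bracket is 0.467, giving L* = 0.07/0.046 = 1.52.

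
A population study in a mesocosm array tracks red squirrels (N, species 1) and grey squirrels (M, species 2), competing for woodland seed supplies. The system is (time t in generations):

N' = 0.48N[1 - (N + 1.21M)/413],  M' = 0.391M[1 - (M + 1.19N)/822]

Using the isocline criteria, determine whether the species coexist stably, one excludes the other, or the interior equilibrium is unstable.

species 2 excludes species 1

Compare the nullcline intercepts: K1/α12 = 413/1.21 = 341 < K2 = 822; K2/α21 = 822/1.19 = 691 > K1 = 413.
Since the inequalities point opposite ways, species 2 can invade but species 1 cannot.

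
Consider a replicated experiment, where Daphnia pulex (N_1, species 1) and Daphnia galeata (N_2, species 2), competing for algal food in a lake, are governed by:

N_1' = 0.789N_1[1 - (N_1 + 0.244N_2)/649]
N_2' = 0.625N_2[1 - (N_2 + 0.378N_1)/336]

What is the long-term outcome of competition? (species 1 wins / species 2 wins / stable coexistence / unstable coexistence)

stable coexistence

Compare the nullcline intercepts: K1/α12 = 649/0.244 = 2660 > K2 = 336; K2/α21 = 336/0.378 = 889 > K1 = 649.
Since both inequalities hold, each species can invade when rare, so the interior equilibrium is stable.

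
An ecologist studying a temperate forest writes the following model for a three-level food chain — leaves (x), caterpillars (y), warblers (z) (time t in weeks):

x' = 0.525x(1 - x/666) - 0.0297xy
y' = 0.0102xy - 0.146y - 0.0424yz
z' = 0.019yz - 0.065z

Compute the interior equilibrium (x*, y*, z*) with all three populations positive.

From dz/dt = 0: 0.019y* = 0.065, so y* = 3.42.
From dx/dt = 0: 0.525(1 - x*/666) = 0.0297·3.42, giving x* = 666·(1 - 0.194) = 537.
From dy/dt = 0: 0.0102·537 - 0.146 = 0.0424z*, so z* = 5.33/0.0424 = 126.

x* ≈ 537, y* ≈ 3.42, z* ≈ 126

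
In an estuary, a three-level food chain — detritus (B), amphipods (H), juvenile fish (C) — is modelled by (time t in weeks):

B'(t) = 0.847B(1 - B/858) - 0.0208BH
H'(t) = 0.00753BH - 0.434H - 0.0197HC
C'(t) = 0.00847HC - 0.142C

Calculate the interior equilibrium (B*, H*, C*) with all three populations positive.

From dC/dt = 0: 0.00847H* = 0.142, so H* = 16.8.
From dB/dt = 0: 0.847(1 - B*/858) = 0.0208·16.8, giving B* = 858·(1 - 0.412) = 505.
From dH/dt = 0: 0.00753·505 - 0.434 = 0.0197C*, so C* = 3.37/0.0197 = 171.

B* ≈ 505, H* ≈ 16.8, C* ≈ 171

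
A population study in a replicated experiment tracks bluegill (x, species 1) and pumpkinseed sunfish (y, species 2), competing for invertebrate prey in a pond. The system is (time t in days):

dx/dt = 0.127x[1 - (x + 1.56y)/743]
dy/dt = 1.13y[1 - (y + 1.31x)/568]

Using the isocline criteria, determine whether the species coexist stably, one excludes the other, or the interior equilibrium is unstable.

Compare the nullcline intercepts: K1/α12 = 743/1.56 = 476 < K2 = 568; K2/α21 = 568/1.31 = 434 < K1 = 743.
Since both are reversed, neither can invade when rare; the interior point is a saddle.

unstable coexistence (outcome depends on initial conditions)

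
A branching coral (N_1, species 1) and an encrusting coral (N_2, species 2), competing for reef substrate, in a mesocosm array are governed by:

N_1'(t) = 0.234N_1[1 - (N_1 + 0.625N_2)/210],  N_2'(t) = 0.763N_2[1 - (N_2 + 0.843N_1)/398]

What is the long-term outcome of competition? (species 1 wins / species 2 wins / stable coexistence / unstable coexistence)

species 2 excludes species 1

Compare the nullcline intercepts: K1/α12 = 210/0.625 = 336 < K2 = 398; K2/α21 = 398/0.843 = 472 > K1 = 210.
Since the inequalities point opposite ways, species 2 can invade but species 1 cannot.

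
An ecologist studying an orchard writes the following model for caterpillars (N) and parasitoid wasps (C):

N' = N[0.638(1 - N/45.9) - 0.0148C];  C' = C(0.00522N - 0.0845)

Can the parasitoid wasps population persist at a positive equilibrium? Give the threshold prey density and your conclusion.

The predator equation gives dC/dt > 0 only when N > 0.0845/0.00522 = 16.2.
Without the predator, N → K = 45.9. Since 45.9 > 16.2, the predator can invade and persist.

Threshold N = 16.2; K > 16.2, so yes, the predator persists.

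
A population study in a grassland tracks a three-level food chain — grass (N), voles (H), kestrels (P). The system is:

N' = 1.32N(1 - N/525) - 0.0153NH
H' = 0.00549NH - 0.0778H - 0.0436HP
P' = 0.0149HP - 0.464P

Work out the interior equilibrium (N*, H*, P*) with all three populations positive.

From dP/dt = 0: 0.0149H* = 0.464, so H* = 31.1.
From dN/dt = 0: 1.32(1 - N*/525) = 0.0153·31.1, giving N* = 525·(1 - 0.361) = 336.
From dH/dt = 0: 0.00549·336 - 0.0778 = 0.0436P*, so P* = 1.76/0.0436 = 40.5.

N* ≈ 336, H* ≈ 31.1, P* ≈ 40.5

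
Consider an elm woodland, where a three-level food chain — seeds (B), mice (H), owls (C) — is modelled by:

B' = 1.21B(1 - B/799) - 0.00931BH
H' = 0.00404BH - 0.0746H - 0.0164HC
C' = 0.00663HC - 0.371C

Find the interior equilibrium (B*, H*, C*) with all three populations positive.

B* ≈ 455, H* ≈ 56, C* ≈ 108

From dC/dt = 0: 0.00663H* = 0.371, so H* = 56.
From dB/dt = 0: 1.21(1 - B*/799) = 0.00931·56, giving B* = 799·(1 - 0.431) = 455.
From dH/dt = 0: 0.00404·455 - 0.0746 = 0.0164C*, so C* = 1.76/0.0164 = 108.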